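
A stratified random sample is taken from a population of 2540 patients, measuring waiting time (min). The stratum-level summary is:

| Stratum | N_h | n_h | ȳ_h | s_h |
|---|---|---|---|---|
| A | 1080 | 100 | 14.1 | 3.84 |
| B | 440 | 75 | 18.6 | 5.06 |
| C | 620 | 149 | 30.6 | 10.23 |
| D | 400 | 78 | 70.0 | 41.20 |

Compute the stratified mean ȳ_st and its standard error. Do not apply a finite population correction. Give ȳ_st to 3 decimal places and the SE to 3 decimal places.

ȳ_st = Σ W_h ȳ_h = (1080·14.1 + 440·18.6 + 620·30.6 + 400·70.0)/2540 = 27.71024
V̂(ȳ_st) = Σ W_h² s_h²/n_h, with W_h = N_h/N and N = 2540:
  stratum A: (1080/2540)²·3.84²/100 = 0.0266589
  stratum B: (440/2540)²·5.06²/75 = 0.0102442
  stratum C: (620/2540)²·10.23²/149 = 0.0418486
  stratum D: (400/2540)²·41.20²/78 = 0.5397
V̂(ȳ_st) = 0.618452
SE(ȳ_st) = √0.618452 = 0.786417

ȳ_st ≈ 27.710, SE ≈ 0.786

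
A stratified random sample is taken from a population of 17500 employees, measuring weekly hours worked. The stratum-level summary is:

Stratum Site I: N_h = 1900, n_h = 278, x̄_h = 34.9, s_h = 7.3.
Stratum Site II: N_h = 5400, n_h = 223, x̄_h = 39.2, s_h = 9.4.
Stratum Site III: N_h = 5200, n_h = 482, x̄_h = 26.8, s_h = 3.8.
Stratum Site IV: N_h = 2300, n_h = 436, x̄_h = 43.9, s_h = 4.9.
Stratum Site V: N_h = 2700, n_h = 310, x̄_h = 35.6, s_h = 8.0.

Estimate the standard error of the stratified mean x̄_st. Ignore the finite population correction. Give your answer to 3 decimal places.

V̂(x̄_st) = Σ W_h² s_h²/n_h, with W_h = N_h/N and N = 17500:
  stratum Site I: (1900/17500)²·7.3²/278 = 0.0022596
  stratum Site II: (5400/17500)²·9.4²/223 = 0.0377279
  stratum Site III: (5200/17500)²·3.8²/482 = 0.00264515
  stratum Site IV: (2300/17500)²·4.9²/436 = 0.000951229
  stratum Site V: (2700/17500)²·8.0²/310 = 0.00491439
V̂(x̄_st) = 0.0484982
SE(x̄_st) = √0.0484982 = 0.220223

SE(x̄_st) ≈ 0.220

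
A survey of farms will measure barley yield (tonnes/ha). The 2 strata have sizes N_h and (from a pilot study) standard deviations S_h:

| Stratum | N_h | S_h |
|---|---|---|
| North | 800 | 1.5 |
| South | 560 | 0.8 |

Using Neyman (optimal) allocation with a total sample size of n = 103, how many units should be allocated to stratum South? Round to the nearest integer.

28

Neyman allocation: n_h = n · N_h S_h / Σ N_i S_i, with n = 103.
  stratum North: N_h·S_h = 800·1.5 = 1200.00
  stratum South: N_h·S_h = 560·0.8 = 448.00
Σ N_h S_h = 1648.00
n for stratum South = 103·448.00/1648.00 = 28.000 → 28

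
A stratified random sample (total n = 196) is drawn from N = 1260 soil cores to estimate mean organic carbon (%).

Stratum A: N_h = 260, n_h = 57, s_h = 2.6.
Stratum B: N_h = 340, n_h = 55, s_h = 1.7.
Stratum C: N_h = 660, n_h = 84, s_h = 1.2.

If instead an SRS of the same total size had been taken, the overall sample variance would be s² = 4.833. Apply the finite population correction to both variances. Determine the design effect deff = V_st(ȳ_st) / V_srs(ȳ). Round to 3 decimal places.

deff ≈ 0.541

V̂(ȳ_st) = Σ W_h² (1 − n_h/N_h) s_h²/n_h, with W_h = N_h/N and N = 1260:
  stratum A: (260/1260)²·(1 − 57/260)·2.6²/57 = 0.00394276
  stratum B: (340/1260)²·(1 − 55/340)·1.7²/55 = 0.00320714
  stratum C: (660/1260)²·(1 − 84/660)·1.2²/84 = 0.00410496
V_st = 0.0112549
V_srs = (1 − 196/1260)·4.833/196 = 0.0208224
deff = V_st / V_srs = 0.0112549/0.0208224 = 0.5405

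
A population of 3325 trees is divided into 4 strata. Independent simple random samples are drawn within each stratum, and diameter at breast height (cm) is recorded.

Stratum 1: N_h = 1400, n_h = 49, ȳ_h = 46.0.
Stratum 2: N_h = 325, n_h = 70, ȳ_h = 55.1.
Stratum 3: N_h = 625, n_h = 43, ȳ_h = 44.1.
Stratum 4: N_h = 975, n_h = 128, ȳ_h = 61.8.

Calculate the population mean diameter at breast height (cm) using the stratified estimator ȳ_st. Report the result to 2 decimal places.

N = Σ N_h = 3325. Stratum weights W_h = N_h/N.
ȳ_st = (1400·46.0 + 325·55.1 + 625·44.1 + 975·61.8) / 3325 = 51.1654

ȳ_st ≈ 51.17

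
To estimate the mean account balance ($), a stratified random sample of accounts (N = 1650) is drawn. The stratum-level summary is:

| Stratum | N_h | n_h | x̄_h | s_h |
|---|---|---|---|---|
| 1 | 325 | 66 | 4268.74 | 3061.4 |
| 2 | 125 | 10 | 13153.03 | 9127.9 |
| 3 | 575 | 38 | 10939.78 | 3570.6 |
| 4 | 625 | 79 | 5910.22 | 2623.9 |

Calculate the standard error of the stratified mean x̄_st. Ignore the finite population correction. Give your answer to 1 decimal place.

V̂(x̄_st) = Σ W_h² s_h²/n_h, with W_h = N_h/N and N = 1650:
  stratum 1: (325/1650)²·3061.4²/66 = 5509.28
  stratum 2: (125/1650)²·9127.9²/10 = 47818.3
  stratum 3: (575/1650)²·3570.6²/38 = 40744.3
  stratum 4: (625/1650)²·2623.9²/79 = 12504.3
V̂(x̄_st) = 106576
SE(x̄_st) = √106576 = 326.46

SE(x̄_st) ≈ 326.5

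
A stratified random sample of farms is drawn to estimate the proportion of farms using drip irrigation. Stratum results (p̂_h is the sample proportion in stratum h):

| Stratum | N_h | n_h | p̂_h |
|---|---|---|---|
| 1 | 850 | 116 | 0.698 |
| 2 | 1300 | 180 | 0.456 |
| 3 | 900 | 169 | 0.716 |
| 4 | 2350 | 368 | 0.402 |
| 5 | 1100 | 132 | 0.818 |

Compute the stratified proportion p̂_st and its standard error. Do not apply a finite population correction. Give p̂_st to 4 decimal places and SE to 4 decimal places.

p̂_st ≈ 0.5654, SE ≈ 0.0151

N = 6500; stratum weights W_h = N_h/N.
p̂_st = Σ W_h p̂_h = (850·0.698 + 1300·0.456 + 900·0.716 + 2350·0.402 + 1100·0.818)/6500 = 0.56538
V̂(p̂_st) = Σ W_h² p̂_h(1−p̂_h)/(n_h−1):
  stratum 1: (850/6500)²·0.698·0.302/115 = 3.13455e-05
  stratum 2: (1300/6500)²·0.456·0.544/179 = 5.54333e-05
  stratum 3: (900/6500)²·0.716·0.284/168 = 2.32049e-05
  stratum 4: (2350/6500)²·0.402·0.598/367 = 8.5619e-05
  stratum 5: (1100/6500)²·0.818·0.182/131 = 3.25471e-05
V̂(p̂_st) = 0.00022815; SE = √V̂ = 0.0151046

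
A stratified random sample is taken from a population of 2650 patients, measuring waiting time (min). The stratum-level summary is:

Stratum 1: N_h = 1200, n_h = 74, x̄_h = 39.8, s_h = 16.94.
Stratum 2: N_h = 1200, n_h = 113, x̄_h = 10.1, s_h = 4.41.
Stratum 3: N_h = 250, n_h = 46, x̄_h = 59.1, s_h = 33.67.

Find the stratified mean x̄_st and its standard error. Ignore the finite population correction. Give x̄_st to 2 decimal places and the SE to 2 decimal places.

x̄_st = Σ W_h x̄_h = (1200·39.8 + 1200·10.1 + 250·59.1)/2650 = 28.17170
V̂(x̄_st) = Σ W_h² s_h²/n_h, with W_h = N_h/N and N = 2650:
  stratum 1: (1200/2650)²·16.94²/74 = 0.795181
  stratum 2: (1200/2650)²·4.41²/113 = 0.0352914
  stratum 3: (250/2650)²·33.67²/46 = 0.219339
V̂(x̄_st) = 1.04981
SE(x̄_st) = √1.04981 = 1.0246

x̄_st ≈ 28.17, SE ≈ 1.02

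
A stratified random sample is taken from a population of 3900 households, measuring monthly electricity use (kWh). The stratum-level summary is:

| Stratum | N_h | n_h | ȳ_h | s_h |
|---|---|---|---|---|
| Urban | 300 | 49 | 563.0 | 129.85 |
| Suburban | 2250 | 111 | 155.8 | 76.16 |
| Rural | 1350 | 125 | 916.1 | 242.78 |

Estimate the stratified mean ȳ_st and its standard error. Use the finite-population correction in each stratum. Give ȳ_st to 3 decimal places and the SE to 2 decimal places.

ȳ_st = Σ W_h ȳ_h = (300·563.0 + 2250·155.8 + 1350·916.1)/3900 = 450.30385
V̂(ȳ_st) = Σ W_h² (1 − n_h/N_h) s_h²/n_h, with W_h = N_h/N and N = 3900:
  stratum Urban: (300/3900)²·(1 − 49/300)·129.85²/49 = 1.70354
  stratum Suburban: (2250/3900)²·(1 − 111/2250)·76.16²/111 = 16.5346
  stratum Rural: (1350/3900)²·(1 − 125/1350)·242.78²/125 = 51.2692
V̂(ȳ_st) = 69.5074
SE(ȳ_st) = √69.5074 = 8.33711

ȳ_st ≈ 450.304, SE ≈ 8.34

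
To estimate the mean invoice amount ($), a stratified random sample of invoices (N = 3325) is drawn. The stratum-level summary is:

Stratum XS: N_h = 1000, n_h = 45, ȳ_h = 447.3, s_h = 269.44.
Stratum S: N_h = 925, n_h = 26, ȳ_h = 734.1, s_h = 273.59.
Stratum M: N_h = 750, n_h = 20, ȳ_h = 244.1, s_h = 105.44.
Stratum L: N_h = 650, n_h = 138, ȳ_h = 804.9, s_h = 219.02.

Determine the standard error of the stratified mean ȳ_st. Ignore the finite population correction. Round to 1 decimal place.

V̂(ȳ_st) = Σ W_h² s_h²/n_h, with W_h = N_h/N and N = 3325:
  stratum XS: (1000/3325)²·269.44²/45 = 145.925
  stratum S: (925/3325)²·273.59²/26 = 222.806
  stratum M: (750/3325)²·105.44²/20 = 28.2826
  stratum L: (650/3325)²·219.02²/138 = 13.2841
V̂(ȳ_st) = 410.297
SE(ȳ_st) = √410.297 = 20.2558

SE(ȳ_st) ≈ 20.3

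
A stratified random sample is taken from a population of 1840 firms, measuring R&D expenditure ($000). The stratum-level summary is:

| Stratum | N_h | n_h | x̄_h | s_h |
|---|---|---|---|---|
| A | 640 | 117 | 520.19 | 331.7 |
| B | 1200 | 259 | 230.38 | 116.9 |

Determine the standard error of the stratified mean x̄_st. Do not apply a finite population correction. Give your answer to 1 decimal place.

V̂(x̄_st) = Σ W_h² s_h²/n_h, with W_h = N_h/N and N = 1840:
  stratum A: (640/1840)²·331.7²/117 = 113.77
  stratum B: (1200/1840)²·116.9²/259 = 22.4417
V̂(x̄_st) = 136.212
SE(x̄_st) = √136.212 = 11.671

SE(x̄_st) ≈ 11.7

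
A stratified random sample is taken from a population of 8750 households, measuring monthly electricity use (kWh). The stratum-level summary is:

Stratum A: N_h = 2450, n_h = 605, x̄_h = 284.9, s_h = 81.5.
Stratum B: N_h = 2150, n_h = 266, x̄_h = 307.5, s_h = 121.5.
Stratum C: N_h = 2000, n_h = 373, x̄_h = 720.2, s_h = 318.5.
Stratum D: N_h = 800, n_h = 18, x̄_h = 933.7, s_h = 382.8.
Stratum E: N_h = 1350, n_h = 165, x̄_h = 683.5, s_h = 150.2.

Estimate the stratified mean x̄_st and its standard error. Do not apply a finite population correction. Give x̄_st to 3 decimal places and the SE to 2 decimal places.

x̄_st = Σ W_h x̄_h = (2450·284.9 + 2150·307.5 + 2000·720.2 + 800·933.7 + 1350·683.5)/8750 = 510.76743
V̂(x̄_st) = Σ W_h² s_h²/n_h, with W_h = N_h/N and N = 8750:
  stratum A: (2450/8750)²·81.5²/605 = 0.860748
  stratum B: (2150/8750)²·121.5²/266 = 3.35067
  stratum C: (2000/8750)²·318.5²/373 = 14.2087
  stratum D: (800/8750)²·382.8²/18 = 68.0511
  stratum E: (1350/8750)²·150.2²/165 = 3.25467
V̂(x̄_st) = 89.7259
SE(x̄_st) = √89.7259 = 9.47238

x̄_st ≈ 510.767, SE ≈ 9.47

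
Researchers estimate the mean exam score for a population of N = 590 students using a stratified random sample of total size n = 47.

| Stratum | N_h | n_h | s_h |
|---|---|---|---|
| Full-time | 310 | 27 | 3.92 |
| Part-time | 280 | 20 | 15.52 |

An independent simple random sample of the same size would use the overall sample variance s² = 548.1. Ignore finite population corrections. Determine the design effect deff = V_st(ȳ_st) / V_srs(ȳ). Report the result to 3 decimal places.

V̂(ȳ_st) = Σ W_h² s_h²/n_h, with W_h = N_h/N and N = 590:
  stratum Full-time: (310/590)²·3.92²/27 = 0.157119
  stratum Part-time: (280/590)²·15.52²/20 = 2.71247
V_st = 2.86959
V_srs = s²/n = 548.1/47 = 11.6617
deff = V_st / V_srs = 2.86959/11.6617 = 0.2461

deff ≈ 0.246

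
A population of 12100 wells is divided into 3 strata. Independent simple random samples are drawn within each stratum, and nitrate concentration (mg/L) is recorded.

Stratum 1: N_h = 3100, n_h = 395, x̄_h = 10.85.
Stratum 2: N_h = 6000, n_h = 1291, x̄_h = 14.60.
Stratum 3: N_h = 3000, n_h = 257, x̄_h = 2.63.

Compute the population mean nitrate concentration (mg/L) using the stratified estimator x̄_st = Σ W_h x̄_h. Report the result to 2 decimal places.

N = Σ N_h = 12100. Stratum weights W_h = N_h/N.
x̄_st = (3100·10.85 + 6000·14.60 + 3000·2.63) / 12100 = 10.6715

x̄_st ≈ 10.67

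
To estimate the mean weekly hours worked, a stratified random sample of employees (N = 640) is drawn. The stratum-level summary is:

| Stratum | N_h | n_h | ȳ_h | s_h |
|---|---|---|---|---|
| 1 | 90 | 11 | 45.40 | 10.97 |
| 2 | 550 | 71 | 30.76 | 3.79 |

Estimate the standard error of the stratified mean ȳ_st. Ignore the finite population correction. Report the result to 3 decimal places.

SE(ȳ_st) ≈ 0.605

V̂(ȳ_st) = Σ W_h² s_h²/n_h, with W_h = N_h/N and N = 640:
  stratum 1: (90/640)²·10.97²/11 = 0.216344
  stratum 2: (550/640)²·3.79²/71 = 0.149412
V̂(ȳ_st) = 0.365756
SE(ȳ_st) = √0.365756 = 0.604778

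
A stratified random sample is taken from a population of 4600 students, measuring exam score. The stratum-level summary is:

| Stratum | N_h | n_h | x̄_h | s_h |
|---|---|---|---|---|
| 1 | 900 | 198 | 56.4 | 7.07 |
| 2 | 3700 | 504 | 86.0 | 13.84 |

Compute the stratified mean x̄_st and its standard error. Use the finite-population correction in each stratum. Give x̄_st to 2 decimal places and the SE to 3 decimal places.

x̄_st ≈ 80.21, SE ≈ 0.469

x̄_st = Σ W_h x̄_h = (900·56.4 + 3700·86.0)/4600 = 80.20870
V̂(x̄_st) = Σ W_h² (1 − n_h/N_h) s_h²/n_h, with W_h = N_h/N and N = 4600:
  stratum 1: (900/4600)²·(1 − 198/900)·7.07²/198 = 0.00753768
  stratum 2: (3700/4600)²·(1 − 504/3700)·13.84²/504 = 0.21239
V̂(x̄_st) = 0.219928
SE(x̄_st) = √0.219928 = 0.468965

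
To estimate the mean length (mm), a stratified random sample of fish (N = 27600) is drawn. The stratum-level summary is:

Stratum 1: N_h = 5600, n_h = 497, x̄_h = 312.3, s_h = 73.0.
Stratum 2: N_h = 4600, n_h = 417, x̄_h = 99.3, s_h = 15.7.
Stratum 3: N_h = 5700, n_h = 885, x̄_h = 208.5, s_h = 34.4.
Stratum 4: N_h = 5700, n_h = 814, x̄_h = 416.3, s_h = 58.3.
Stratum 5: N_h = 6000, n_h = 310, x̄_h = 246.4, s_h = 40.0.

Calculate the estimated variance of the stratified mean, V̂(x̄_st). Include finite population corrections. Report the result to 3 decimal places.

V̂(x̄_st) ≈ 0.849

V̂(x̄_st) = Σ W_h² (1 − n_h/N_h) s_h²/n_h, with W_h = N_h/N and N = 27600:
  stratum 1: (5600/27600)²·(1 − 497/5600)·73.0²/497 = 0.40224
  stratum 2: (4600/27600)²·(1 − 417/4600)·15.7²/417 = 0.0149311
  stratum 3: (5700/27600)²·(1 − 885/5700)·34.4²/885 = 0.0481755
  stratum 4: (5700/27600)²·(1 − 814/5700)·58.3²/814 = 0.152659
  stratum 5: (6000/27600)²·(1 − 310/6000)·40.0²/310 = 0.231315
V̂(x̄_st) = 0.84932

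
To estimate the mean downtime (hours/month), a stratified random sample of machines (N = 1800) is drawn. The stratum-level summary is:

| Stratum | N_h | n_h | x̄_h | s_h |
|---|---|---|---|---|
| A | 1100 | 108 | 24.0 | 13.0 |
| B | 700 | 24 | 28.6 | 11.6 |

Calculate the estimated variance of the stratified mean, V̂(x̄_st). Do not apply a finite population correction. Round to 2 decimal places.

V̂(x̄_st) ≈ 1.43

V̂(x̄_st) = Σ W_h² s_h²/n_h, with W_h = N_h/N and N = 1800:
  stratum A: (1100/1800)²·13.0²/108 = 0.584391
  stratum B: (700/1800)²·11.6²/24 = 0.847922
V̂(x̄_st) = 1.43231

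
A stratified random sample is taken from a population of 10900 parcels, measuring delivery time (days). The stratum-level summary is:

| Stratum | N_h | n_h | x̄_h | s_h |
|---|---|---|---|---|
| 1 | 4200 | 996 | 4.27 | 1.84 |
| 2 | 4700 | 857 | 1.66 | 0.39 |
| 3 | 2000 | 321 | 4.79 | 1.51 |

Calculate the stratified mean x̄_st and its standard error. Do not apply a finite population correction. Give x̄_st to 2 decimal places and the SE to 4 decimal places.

x̄_st = Σ W_h x̄_h = (4200·4.27 + 4700·1.66 + 2000·4.79)/10900 = 3.24000
V̂(x̄_st) = Σ W_h² s_h²/n_h, with W_h = N_h/N and N = 10900:
  stratum 1: (4200/10900)²·1.84²/996 = 0.000504687
  stratum 2: (4700/10900)²·0.39²/857 = 3.29983e-05
  stratum 3: (2000/10900)²·1.51²/321 = 0.000239142
V̂(x̄_st) = 0.000776827
SE(x̄_st) = √0.000776827 = 0.0278716

x̄_st ≈ 3.24, SE ≈ 0.0279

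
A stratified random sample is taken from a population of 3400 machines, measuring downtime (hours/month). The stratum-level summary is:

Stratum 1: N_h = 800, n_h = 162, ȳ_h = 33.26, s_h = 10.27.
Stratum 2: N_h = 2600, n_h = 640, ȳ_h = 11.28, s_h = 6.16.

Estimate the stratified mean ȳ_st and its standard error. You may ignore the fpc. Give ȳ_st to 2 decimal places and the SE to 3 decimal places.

ȳ_st = Σ W_h ȳ_h = (800·33.26 + 2600·11.28)/3400 = 16.45176
V̂(ȳ_st) = Σ W_h² s_h²/n_h, with W_h = N_h/N and N = 3400:
  stratum 1: (800/3400)²·10.27²/162 = 0.0360452
  stratum 2: (2600/3400)²·6.16²/640 = 0.0346713
V̂(ȳ_st) = 0.0707166
SE(ȳ_st) = √0.0707166 = 0.265926

ȳ_st ≈ 16.45, SE ≈ 0.266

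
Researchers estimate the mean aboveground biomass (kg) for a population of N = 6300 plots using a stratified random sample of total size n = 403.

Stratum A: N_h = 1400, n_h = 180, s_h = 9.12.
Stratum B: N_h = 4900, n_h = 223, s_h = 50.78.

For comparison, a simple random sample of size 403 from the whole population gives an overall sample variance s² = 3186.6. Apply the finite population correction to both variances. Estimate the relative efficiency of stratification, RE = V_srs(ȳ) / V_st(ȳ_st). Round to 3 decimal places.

V̂(ȳ_st) = Σ W_h² (1 − n_h/N_h) s_h²/n_h, with W_h = N_h/N and N = 6300:
  stratum A: (1400/6300)²·(1 − 180/1400)·9.12²/180 = 0.0198849
  stratum B: (4900/6300)²·(1 − 223/4900)·50.78²/223 = 6.67672
V_st = 6.6966
V_srs = (1 − 403/6300)·3186.6/403 = 7.40139
Relative efficiency = V_srs / V_st = 7.40139/6.6966 = 1.1052

RE ≈ 1.105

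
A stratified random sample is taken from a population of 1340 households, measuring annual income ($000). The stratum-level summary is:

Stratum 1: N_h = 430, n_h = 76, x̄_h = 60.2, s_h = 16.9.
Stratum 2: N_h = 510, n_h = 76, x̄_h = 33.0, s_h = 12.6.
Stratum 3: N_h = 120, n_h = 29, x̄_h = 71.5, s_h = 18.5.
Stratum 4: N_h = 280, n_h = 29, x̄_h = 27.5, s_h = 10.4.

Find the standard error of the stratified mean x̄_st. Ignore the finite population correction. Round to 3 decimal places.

V̂(x̄_st) = Σ W_h² s_h²/n_h, with W_h = N_h/N and N = 1340:
  stratum 1: (430/1340)²·16.9²/76 = 0.386979
  stratum 2: (510/1340)²·12.6²/76 = 0.302593
  stratum 3: (120/1340)²·18.5²/29 = 0.0946451
  stratum 4: (280/1340)²·10.4²/29 = 0.162845
V̂(x̄_st) = 0.947062
SE(x̄_st) = √0.947062 = 0.973171

SE(x̄_st) ≈ 0.973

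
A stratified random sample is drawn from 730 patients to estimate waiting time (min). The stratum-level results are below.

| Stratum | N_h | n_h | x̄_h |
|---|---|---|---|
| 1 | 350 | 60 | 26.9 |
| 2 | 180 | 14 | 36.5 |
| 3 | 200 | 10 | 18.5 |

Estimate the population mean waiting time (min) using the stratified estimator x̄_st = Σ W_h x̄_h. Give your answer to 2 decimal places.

x̄_st ≈ 26.97

N = Σ N_h = 730. Stratum weights W_h = N_h/N.
x̄_st = (350·26.9 + 180·36.5 + 200·18.5) / 730 = 26.9658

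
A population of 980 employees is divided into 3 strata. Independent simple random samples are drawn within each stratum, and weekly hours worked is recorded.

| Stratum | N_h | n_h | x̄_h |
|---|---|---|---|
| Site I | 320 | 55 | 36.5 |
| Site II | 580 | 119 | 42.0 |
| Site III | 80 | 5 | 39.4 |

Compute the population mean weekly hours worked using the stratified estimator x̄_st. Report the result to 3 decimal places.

N = Σ N_h = 980. Stratum weights W_h = N_h/N.
x̄_st = (320·36.5 + 580·42.0 + 80·39.4) / 980 = 39.99184

x̄_st ≈ 39.992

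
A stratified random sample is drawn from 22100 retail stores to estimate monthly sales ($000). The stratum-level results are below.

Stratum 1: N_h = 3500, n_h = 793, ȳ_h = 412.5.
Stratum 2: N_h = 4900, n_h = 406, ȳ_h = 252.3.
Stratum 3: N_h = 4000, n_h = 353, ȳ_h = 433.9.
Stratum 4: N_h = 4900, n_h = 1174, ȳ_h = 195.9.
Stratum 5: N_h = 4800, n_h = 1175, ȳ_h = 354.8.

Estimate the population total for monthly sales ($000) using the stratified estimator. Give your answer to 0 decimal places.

τ̂_st ≈ 7078570

τ̂_st = Σ N_h ȳ_h = 3500·412.5 + 4900·252.3 + 4000·433.9 + 4900·195.9 + 4800·354.8 = 7078570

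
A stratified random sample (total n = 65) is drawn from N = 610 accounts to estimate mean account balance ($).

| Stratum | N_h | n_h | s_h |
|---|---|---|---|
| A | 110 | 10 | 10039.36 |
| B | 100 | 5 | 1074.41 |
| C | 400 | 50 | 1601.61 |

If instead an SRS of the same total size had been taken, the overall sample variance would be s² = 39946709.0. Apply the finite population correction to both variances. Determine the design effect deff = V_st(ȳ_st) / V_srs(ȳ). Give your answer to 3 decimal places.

deff ≈ 0.589

V̂(ȳ_st) = Σ W_h² (1 − n_h/N_h) s_h²/n_h, with W_h = N_h/N and N = 610:
  stratum A: (110/610)²·(1 − 10/110)·10039.36²/10 = 297951
  stratum B: (100/610)²·(1 − 5/100)·1074.41²/5 = 5894.32
  stratum C: (400/610)²·(1 − 50/400)·1601.61²/50 = 19302.4
V_st = 323148
V_srs = (1 − 65/610)·39946709.0/65 = 549078
deff = V_st / V_srs = 323148/549078 = 0.5885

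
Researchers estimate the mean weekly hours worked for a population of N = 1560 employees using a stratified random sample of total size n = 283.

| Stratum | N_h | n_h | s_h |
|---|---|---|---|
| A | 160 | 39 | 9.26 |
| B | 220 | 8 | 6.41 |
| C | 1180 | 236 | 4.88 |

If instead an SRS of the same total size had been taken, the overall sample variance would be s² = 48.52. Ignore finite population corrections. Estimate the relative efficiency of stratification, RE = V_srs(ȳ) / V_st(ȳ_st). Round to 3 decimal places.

RE ≈ 0.937

V̂(ȳ_st) = Σ W_h² s_h²/n_h, with W_h = N_h/N and N = 1560:
  stratum A: (160/1560)²·9.26²/39 = 0.0231285
  stratum B: (220/1560)²·6.41²/8 = 0.102146
  stratum C: (1180/1560)²·4.88²/236 = 0.0577354
V_st = 0.18301
V_srs = s²/n = 48.52/283 = 0.171449
Relative efficiency = V_srs / V_st = 0.171449/0.18301 = 0.9368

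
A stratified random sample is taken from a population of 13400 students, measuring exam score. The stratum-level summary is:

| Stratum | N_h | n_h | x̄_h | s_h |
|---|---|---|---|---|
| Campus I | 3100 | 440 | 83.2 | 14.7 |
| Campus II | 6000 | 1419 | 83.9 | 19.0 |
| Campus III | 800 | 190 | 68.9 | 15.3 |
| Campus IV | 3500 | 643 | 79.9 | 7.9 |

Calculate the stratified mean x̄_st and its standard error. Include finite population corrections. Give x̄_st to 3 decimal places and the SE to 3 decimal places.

x̄_st ≈ 81.798, SE ≈ 0.265

x̄_st = Σ W_h x̄_h = (3100·83.2 + 6000·83.9 + 800·68.9 + 3500·79.9)/13400 = 81.79776
V̂(x̄_st) = Σ W_h² (1 − n_h/N_h) s_h²/n_h, with W_h = N_h/N and N = 13400:
  stratum Campus I: (3100/13400)²·(1 − 440/3100)·14.7²/440 = 0.0225536
  stratum Campus II: (6000/13400)²·(1 − 1419/6000)·19.0²/1419 = 0.0389428
  stratum Campus III: (800/13400)²·(1 − 190/800)·15.3²/190 = 0.00334842
  stratum Campus IV: (3500/13400)²·(1 − 643/3500)·7.9²/643 = 0.0054052
V̂(x̄_st) = 0.07025
SE(x̄_st) = √0.07025 = 0.265047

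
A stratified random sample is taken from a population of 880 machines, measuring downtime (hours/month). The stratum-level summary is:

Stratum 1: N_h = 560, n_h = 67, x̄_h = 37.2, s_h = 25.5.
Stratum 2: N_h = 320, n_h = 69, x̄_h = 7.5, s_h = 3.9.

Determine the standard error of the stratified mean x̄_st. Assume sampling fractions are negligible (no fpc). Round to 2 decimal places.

V̂(x̄_st) = Σ W_h² s_h²/n_h, with W_h = N_h/N and N = 880:
  stratum 1: (560/880)²·25.5²/67 = 3.93021
  stratum 2: (320/880)²·3.9²/69 = 0.0291484
V̂(x̄_st) = 3.95936
SE(x̄_st) = √3.95936 = 1.98981

SE(x̄_st) ≈ 1.99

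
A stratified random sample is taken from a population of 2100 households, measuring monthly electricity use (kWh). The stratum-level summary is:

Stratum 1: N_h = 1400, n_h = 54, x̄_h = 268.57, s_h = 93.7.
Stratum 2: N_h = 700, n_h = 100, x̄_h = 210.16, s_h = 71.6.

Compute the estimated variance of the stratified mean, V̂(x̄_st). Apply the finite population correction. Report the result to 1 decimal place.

V̂(x̄_st) = Σ W_h² (1 − n_h/N_h) s_h²/n_h, with W_h = N_h/N and N = 2100:
  stratum 1: (1400/2100)²·(1 − 54/1400)·93.7²/54 = 69.4736
  stratum 2: (700/2100)²·(1 − 100/700)·71.6²/100 = 4.88244
V̂(x̄_st) = 74.3561

V̂(x̄_st) ≈ 74.4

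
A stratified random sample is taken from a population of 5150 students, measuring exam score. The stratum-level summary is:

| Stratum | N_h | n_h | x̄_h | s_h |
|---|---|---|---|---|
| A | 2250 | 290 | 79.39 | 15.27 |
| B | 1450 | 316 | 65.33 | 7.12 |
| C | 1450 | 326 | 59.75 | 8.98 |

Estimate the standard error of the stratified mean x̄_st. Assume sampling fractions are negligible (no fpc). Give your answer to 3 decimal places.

SE(x̄_st) ≈ 0.431

V̂(x̄_st) = Σ W_h² s_h²/n_h, with W_h = N_h/N and N = 5150:
  stratum A: (2250/5150)²·15.27²/290 = 0.153473
  stratum B: (1450/5150)²·7.12²/316 = 0.0127173
  stratum C: (1450/5150)²·8.98²/326 = 0.0196091
V̂(x̄_st) = 0.185799
SE(x̄_st) = √0.185799 = 0.431044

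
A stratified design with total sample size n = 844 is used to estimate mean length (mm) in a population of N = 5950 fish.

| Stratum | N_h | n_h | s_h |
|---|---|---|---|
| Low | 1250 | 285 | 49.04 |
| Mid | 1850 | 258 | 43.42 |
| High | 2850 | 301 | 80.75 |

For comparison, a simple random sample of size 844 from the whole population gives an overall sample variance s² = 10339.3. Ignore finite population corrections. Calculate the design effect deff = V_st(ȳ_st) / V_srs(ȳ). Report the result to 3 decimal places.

deff ≈ 0.494

V̂(ȳ_st) = Σ W_h² s_h²/n_h, with W_h = N_h/N and N = 5950:
  stratum Low: (1250/5950)²·49.04²/285 = 0.372428
  stratum Mid: (1850/5950)²·43.42²/258 = 0.706431
  stratum High: (2850/5950)²·80.75²/301 = 4.97021
V_st = 6.04906
V_srs = s²/n = 10339.3/844 = 12.2504
deff = V_st / V_srs = 6.04906/12.2504 = 0.4938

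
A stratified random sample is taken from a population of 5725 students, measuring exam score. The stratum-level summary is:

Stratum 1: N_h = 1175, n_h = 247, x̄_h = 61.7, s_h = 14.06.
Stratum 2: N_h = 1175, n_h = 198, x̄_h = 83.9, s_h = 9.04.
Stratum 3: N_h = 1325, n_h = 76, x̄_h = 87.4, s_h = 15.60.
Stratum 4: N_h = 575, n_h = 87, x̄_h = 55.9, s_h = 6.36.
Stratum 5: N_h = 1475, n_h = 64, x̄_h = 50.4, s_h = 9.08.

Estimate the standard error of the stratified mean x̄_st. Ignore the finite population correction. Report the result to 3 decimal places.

V̂(x̄_st) = Σ W_h² s_h²/n_h, with W_h = N_h/N and N = 5725:
  stratum 1: (1175/5725)²·14.06²/247 = 0.0337131
  stratum 2: (1175/5725)²·9.04²/198 = 0.0173859
  stratum 3: (1325/5725)²·15.60²/76 = 0.171521
  stratum 4: (575/5725)²·6.36²/87 = 0.00469007
  stratum 5: (1475/5725)²·9.08²/64 = 0.0855116
V̂(x̄_st) = 0.312821
SE(x̄_st) = √0.312821 = 0.559304

SE(x̄_st) ≈ 0.559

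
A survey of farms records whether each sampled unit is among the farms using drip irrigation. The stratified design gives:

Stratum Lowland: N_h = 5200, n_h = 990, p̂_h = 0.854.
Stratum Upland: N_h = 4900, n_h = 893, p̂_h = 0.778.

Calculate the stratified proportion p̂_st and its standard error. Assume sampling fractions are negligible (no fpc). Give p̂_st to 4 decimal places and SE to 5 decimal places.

N = 10100; stratum weights W_h = N_h/N.
p̂_st = Σ W_h p̂_h = (5200·0.854 + 4900·0.778)/10100 = 0.81713
V̂(p̂_st) = Σ W_h² p̂_h(1−p̂_h)/(n_h−1):
  stratum Lowland: (5200/10100)²·0.854·0.146/989 = 3.34178e-05
  stratum Upland: (4900/10100)²·0.778·0.222/892 = 4.5574e-05
V̂(p̂_st) = 7.89918e-05; SE = √V̂ = 0.00888774

p̂_st ≈ 0.8171, SE ≈ 0.00889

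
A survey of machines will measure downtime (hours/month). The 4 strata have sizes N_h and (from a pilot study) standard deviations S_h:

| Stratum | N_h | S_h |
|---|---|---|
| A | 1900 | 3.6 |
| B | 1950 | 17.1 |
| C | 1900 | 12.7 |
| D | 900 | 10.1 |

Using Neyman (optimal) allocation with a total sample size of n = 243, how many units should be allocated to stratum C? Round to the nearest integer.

80

Neyman allocation: n_h = n · N_h S_h / Σ N_i S_i, with n = 243.
  stratum A: N_h·S_h = 1900·3.6 = 6840.00
  stratum B: N_h·S_h = 1950·17.1 = 33345.00
  stratum C: N_h·S_h = 1900·12.7 = 24130.00
  stratum D: N_h·S_h = 900·10.1 = 9090.00
Σ N_h S_h = 73405.00
n for stratum C = 243·24130.00/73405.00 = 79.880 → 80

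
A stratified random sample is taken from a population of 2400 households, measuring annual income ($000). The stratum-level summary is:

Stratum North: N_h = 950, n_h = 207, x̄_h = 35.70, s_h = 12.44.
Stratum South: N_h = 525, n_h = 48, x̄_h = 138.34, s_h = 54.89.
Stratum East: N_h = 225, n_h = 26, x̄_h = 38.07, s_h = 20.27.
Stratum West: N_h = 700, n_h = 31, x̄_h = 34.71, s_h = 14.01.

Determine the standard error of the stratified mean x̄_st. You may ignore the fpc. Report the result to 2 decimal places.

SE(x̄_st) ≈ 1.95

V̂(x̄_st) = Σ W_h² s_h²/n_h, with W_h = N_h/N and N = 2400:
  stratum North: (950/2400)²·12.44²/207 = 0.117137
  stratum South: (525/2400)²·54.89²/48 = 3.00359
  stratum East: (225/2400)²·20.27²/26 = 0.138892
  stratum West: (700/2400)²·14.01²/31 = 0.538627
V̂(x̄_st) = 3.79825
SE(x̄_st) = √3.79825 = 1.94891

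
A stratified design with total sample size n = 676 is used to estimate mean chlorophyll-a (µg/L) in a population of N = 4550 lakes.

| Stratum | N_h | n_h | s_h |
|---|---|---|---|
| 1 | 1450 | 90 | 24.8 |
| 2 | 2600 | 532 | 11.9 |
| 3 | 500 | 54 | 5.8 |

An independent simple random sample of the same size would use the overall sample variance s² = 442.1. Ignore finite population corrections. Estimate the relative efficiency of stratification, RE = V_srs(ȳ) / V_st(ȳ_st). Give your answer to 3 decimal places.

V̂(ȳ_st) = Σ W_h² s_h²/n_h, with W_h = N_h/N and N = 4550:
  stratum 1: (1450/4550)²·24.8²/90 = 0.694023
  stratum 2: (2600/4550)²·11.9²/532 = 0.0869173
  stratum 3: (500/4550)²·5.8²/54 = 0.0075228
V_st = 0.788463
V_srs = s²/n = 442.1/676 = 0.653994
Relative efficiency = V_srs / V_st = 0.653994/0.788463 = 0.8295

RE ≈ 0.829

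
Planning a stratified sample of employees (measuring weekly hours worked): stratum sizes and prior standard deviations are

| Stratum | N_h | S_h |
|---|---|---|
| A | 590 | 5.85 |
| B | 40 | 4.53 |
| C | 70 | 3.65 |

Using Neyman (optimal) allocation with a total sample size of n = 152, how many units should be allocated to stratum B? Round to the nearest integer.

Neyman allocation: n_h = n · N_h S_h / Σ N_i S_i, with n = 152.
  stratum A: N_h·S_h = 590·5.85 = 3451.50
  stratum B: N_h·S_h = 40·4.53 = 181.20
  stratum C: N_h·S_h = 70·3.65 = 255.50
Σ N_h S_h = 3888.20
n for stratum B = 152·181.20/3888.20 = 7.084 → 7

7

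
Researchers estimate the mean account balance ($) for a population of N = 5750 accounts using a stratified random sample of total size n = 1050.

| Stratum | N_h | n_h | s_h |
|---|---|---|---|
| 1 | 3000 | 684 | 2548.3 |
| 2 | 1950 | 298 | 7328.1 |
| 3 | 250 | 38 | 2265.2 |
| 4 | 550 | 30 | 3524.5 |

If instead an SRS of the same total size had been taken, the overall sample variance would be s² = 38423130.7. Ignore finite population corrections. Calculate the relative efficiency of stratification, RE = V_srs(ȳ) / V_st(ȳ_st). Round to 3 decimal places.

V̂(ȳ_st) = Σ W_h² s_h²/n_h, with W_h = N_h/N and N = 5750:
  stratum 1: (3000/5750)²·2548.3²/684 = 2584.35
  stratum 2: (1950/5750)²·7328.1²/298 = 20725.3
  stratum 3: (250/5750)²·2265.2²/38 = 255.255
  stratum 4: (550/5750)²·3524.5²/30 = 3788.47
V_st = 27353.3
V_srs = s²/n = 38423130.7/1050 = 36593.5
Relative efficiency = V_srs / V_st = 36593.5/27353.3 = 1.3378

RE ≈ 1.338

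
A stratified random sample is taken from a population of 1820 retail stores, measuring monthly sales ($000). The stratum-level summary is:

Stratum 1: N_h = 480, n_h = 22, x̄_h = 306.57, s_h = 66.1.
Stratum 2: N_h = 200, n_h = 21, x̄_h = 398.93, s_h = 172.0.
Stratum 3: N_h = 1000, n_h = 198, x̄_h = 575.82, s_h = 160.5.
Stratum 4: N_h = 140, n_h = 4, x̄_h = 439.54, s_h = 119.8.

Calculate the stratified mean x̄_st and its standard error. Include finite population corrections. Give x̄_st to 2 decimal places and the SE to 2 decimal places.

x̄_st = Σ W_h x̄_h = (480·306.57 + 200·398.93 + 1000·575.82 + 140·439.54)/1820 = 474.88747
V̂(x̄_st) = Σ W_h² (1 − n_h/N_h) s_h²/n_h, with W_h = N_h/N and N = 1820:
  stratum 1: (480/1820)²·(1 − 22/480)·66.1²/22 = 13.1809
  stratum 2: (200/1820)²·(1 − 21/200)·172.0²/21 = 15.2257
  stratum 3: (1000/1820)²·(1 − 198/1000)·160.5²/198 = 31.5004
  stratum 4: (140/1820)²·(1 − 4/140)·119.8²/4 = 20.6242
V̂(x̄_st) = 80.5313
SE(x̄_st) = √80.5313 = 8.97392

x̄_st ≈ 474.89, SE ≈ 8.97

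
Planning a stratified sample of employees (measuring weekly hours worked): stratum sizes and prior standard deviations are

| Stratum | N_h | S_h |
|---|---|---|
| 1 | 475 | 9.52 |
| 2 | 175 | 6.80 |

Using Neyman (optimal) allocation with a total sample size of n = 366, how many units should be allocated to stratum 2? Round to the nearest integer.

76

Neyman allocation: n_h = n · N_h S_h / Σ N_i S_i, with n = 366.
  stratum 1: N_h·S_h = 475·9.52 = 4522.00
  stratum 2: N_h·S_h = 175·6.80 = 1190.00
Σ N_h S_h = 5712.00
n for stratum 2 = 366·1190.00/5712.00 = 76.250 → 76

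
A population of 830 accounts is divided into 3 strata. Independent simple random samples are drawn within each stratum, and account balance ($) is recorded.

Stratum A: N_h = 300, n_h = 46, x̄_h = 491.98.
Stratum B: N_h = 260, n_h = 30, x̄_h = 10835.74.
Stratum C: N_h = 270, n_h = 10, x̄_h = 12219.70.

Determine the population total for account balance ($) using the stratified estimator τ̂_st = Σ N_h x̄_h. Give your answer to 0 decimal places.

τ̂_st ≈ 6264205

τ̂_st = Σ N_h x̄_h = 300·491.98 + 260·10835.74 + 270·12219.70 = 6264205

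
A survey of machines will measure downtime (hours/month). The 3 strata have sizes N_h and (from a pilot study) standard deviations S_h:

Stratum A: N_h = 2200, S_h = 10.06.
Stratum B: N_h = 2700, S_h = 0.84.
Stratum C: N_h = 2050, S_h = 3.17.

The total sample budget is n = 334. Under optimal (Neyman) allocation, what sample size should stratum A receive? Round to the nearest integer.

Neyman allocation: n_h = n · N_h S_h / Σ N_i S_i, with n = 334.
  stratum A: N_h·S_h = 2200·10.06 = 22132.00
  stratum B: N_h·S_h = 2700·0.84 = 2268.00
  stratum C: N_h·S_h = 2050·3.17 = 6498.50
Σ N_h S_h = 30898.50
n for stratum A = 334·22132.00/30898.50 = 239.238 → 239

239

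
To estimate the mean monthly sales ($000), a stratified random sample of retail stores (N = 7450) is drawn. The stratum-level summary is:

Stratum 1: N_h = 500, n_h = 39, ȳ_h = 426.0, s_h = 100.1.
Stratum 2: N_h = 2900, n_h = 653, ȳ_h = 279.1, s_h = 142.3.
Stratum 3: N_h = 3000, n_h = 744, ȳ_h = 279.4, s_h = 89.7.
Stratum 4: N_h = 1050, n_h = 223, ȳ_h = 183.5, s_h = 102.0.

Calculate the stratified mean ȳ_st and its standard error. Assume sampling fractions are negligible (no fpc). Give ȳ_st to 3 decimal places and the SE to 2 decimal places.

ȳ_st ≈ 275.606, SE ≈ 2.92

ȳ_st = Σ W_h ȳ_h = (500·426.0 + 2900·279.1 + 3000·279.4 + 1050·183.5)/7450 = 275.60604
V̂(ȳ_st) = Σ W_h² s_h²/n_h, with W_h = N_h/N and N = 7450:
  stratum 1: (500/7450)²·100.1²/39 = 1.15726
  stratum 2: (2900/7450)²·142.3²/653 = 4.69873
  stratum 3: (3000/7450)²·89.7²/744 = 1.75365
  stratum 4: (1050/7450)²·102.0²/223 = 0.926748
V̂(ȳ_st) = 8.53638
SE(ȳ_st) = √8.53638 = 2.92171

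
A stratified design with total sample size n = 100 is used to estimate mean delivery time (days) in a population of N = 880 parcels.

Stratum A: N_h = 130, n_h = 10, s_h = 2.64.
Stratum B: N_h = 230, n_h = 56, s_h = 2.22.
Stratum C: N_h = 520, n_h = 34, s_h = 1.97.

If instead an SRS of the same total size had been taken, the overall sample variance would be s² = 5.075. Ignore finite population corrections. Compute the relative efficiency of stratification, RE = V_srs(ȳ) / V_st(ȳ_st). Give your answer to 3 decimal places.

V̂(ȳ_st) = Σ W_h² s_h²/n_h, with W_h = N_h/N and N = 880:
  stratum A: (130/880)²·2.64²/10 = 0.01521
  stratum B: (230/880)²·2.22²/56 = 0.00601185
  stratum C: (520/880)²·1.97²/34 = 0.0398561
V_st = 0.061078
V_srs = s²/n = 5.075/100 = 0.05075
Relative efficiency = V_srs / V_st = 0.05075/0.061078 = 0.8309

RE ≈ 0.831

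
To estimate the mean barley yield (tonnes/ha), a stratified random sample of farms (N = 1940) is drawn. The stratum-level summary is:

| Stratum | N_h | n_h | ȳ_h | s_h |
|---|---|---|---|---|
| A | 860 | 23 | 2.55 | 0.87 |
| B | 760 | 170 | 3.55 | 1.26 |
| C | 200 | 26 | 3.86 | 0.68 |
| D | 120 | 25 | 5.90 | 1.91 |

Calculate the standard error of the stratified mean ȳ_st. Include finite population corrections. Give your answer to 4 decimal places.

SE(ȳ_st) ≈ 0.0895

V̂(ȳ_st) = Σ W_h² (1 − n_h/N_h) s_h²/n_h, with W_h = N_h/N and N = 1940:
  stratum A: (860/1940)²·(1 − 23/860)·0.87²/23 = 0.00629406
  stratum B: (760/1940)²·(1 − 170/760)·1.26²/170 = 0.00111264
  stratum C: (200/1940)²·(1 − 26/200)·0.68²/26 = 0.000164445
  stratum D: (120/1940)²·(1 − 25/120)·1.91²/25 = 0.000442006
V̂(ȳ_st) = 0.00801315
SE(ȳ_st) = √0.00801315 = 0.0895162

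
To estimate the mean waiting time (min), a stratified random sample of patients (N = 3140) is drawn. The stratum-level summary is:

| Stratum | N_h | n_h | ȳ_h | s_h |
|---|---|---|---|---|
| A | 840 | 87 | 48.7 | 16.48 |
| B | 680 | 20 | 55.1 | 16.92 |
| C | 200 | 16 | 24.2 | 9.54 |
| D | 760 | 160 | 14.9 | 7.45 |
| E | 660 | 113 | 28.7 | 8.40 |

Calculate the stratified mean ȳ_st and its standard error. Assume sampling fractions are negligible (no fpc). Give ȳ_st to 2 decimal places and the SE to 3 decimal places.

ȳ_st = Σ W_h ȳ_h = (840·48.7 + 680·55.1 + 200·24.2 + 760·14.9 + 660·28.7)/3140 = 36.14076
V̂(ȳ_st) = Σ W_h² s_h²/n_h, with W_h = N_h/N and N = 3140:
  stratum A: (840/3140)²·16.48²/87 = 0.223406
  stratum B: (680/3140)²·16.92²/20 = 0.671319
  stratum C: (200/3140)²·9.54²/16 = 0.0230769
  stratum D: (760/3140)²·7.45²/160 = 0.0203217
  stratum E: (660/3140)²·8.40²/113 = 0.0275873
V̂(ȳ_st) = 0.965711
SE(ȳ_st) = √0.965711 = 0.982706

ȳ_st ≈ 36.14, SE ≈ 0.983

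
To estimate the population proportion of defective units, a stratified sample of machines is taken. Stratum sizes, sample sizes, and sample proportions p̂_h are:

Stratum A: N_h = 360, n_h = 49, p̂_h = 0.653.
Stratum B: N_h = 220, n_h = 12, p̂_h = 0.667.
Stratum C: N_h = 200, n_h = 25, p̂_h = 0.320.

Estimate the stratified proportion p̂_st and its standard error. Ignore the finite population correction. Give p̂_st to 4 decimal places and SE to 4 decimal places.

N = 780; stratum weights W_h = N_h/N.
p̂_st = Σ W_h p̂_h = (360·0.653 + 220·0.667 + 200·0.320)/780 = 0.57156
V̂(p̂_st) = Σ W_h² p̂_h(1−p̂_h)/(n_h−1):
  stratum A: (360/780)²·0.653·0.347/48 = 0.00100558
  stratum B: (220/780)²·0.667·0.333/11 = 0.00160633
  stratum C: (200/780)²·0.320·0.680/24 = 0.000596099
V̂(p̂_st) = 0.00320801; SE = √V̂ = 0.0566393

p̂_st ≈ 0.5716, SE ≈ 0.0566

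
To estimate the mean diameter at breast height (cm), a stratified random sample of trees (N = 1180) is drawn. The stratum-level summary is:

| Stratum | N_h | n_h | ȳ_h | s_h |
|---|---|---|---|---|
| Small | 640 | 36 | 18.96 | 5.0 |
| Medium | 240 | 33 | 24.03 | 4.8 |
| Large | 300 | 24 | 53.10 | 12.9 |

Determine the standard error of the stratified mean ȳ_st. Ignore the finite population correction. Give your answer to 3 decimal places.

SE(ȳ_st) ≈ 0.825

V̂(ȳ_st) = Σ W_h² s_h²/n_h, with W_h = N_h/N and N = 1180:
  stratum Small: (640/1180)²·5.0²/36 = 0.204284
  stratum Medium: (240/1180)²·4.8²/33 = 0.028882
  stratum Large: (300/1180)²·12.9²/24 = 0.448174
V̂(ȳ_st) = 0.68134
SE(ȳ_st) = √0.68134 = 0.825433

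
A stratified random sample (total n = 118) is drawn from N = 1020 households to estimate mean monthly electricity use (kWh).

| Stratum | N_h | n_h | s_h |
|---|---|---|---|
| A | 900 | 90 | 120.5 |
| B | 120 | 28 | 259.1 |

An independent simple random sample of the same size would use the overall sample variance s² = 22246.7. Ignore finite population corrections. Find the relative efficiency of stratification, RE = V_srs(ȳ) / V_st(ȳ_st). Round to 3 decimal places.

V̂(ȳ_st) = Σ W_h² s_h²/n_h, with W_h = N_h/N and N = 1020:
  stratum A: (900/1020)²·120.5²/90 = 125.608
  stratum B: (120/1020)²·259.1²/28 = 33.1848
V_st = 158.792
V_srs = s²/n = 22246.7/118 = 188.531
Relative efficiency = V_srs / V_st = 188.531/158.792 = 1.1873

RE ≈ 1.187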